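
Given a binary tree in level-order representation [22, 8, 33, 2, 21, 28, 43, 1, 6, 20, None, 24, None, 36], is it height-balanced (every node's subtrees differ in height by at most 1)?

Tree (level-order array): [22, 8, 33, 2, 21, 28, 43, 1, 6, 20, None, 24, None, 36]
Definition: a tree is height-balanced if, at every node, |h(left) - h(right)| <= 1 (empty subtree has height -1).
Bottom-up per-node check:
  node 1: h_left=-1, h_right=-1, diff=0 [OK], height=0
  node 6: h_left=-1, h_right=-1, diff=0 [OK], height=0
  node 2: h_left=0, h_right=0, diff=0 [OK], height=1
  node 20: h_left=-1, h_right=-1, diff=0 [OK], height=0
  node 21: h_left=0, h_right=-1, diff=1 [OK], height=1
  node 8: h_left=1, h_right=1, diff=0 [OK], height=2
  node 24: h_left=-1, h_right=-1, diff=0 [OK], height=0
  node 28: h_left=0, h_right=-1, diff=1 [OK], height=1
  node 36: h_left=-1, h_right=-1, diff=0 [OK], height=0
  node 43: h_left=0, h_right=-1, diff=1 [OK], height=1
  node 33: h_left=1, h_right=1, diff=0 [OK], height=2
  node 22: h_left=2, h_right=2, diff=0 [OK], height=3
All nodes satisfy the balance condition.
Result: Balanced


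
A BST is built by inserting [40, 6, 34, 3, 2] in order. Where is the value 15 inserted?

Starting tree (level order): [40, 6, None, 3, 34, 2]
Insertion path: 40 -> 6 -> 34
Result: insert 15 as left child of 34
Final tree (level order): [40, 6, None, 3, 34, 2, None, 15]


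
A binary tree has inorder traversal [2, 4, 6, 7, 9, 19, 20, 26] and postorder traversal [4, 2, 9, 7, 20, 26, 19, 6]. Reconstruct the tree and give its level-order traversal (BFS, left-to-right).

Inorder:   [2, 4, 6, 7, 9, 19, 20, 26]
Postorder: [4, 2, 9, 7, 20, 26, 19, 6]
Algorithm: postorder visits root last, so walk postorder right-to-left;
each value is the root of the current inorder slice — split it at that
value, recurse on the right subtree first, then the left.
Recursive splits:
  root=6; inorder splits into left=[2, 4], right=[7, 9, 19, 20, 26]
  root=19; inorder splits into left=[7, 9], right=[20, 26]
  root=26; inorder splits into left=[20], right=[]
  root=20; inorder splits into left=[], right=[]
  root=7; inorder splits into left=[], right=[9]
  root=9; inorder splits into left=[], right=[]
  root=2; inorder splits into left=[], right=[4]
  root=4; inorder splits into left=[], right=[]
Reconstructed level-order: [6, 2, 19, 4, 7, 26, 9, 20]


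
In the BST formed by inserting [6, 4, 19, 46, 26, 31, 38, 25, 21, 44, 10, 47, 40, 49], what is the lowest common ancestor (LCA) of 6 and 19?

Tree insertion order: [6, 4, 19, 46, 26, 31, 38, 25, 21, 44, 10, 47, 40, 49]
Tree (level-order array): [6, 4, 19, None, None, 10, 46, None, None, 26, 47, 25, 31, None, 49, 21, None, None, 38, None, None, None, None, None, 44, 40]
In a BST, the LCA of p=6, q=19 is the first node v on the
root-to-leaf path with p <= v <= q (go left if both < v, right if both > v).
Walk from root:
  at 6: 6 <= 6 <= 19, this is the LCA
LCA = 6


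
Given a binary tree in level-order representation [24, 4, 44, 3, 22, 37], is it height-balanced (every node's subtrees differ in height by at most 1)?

Tree (level-order array): [24, 4, 44, 3, 22, 37]
Definition: a tree is height-balanced if, at every node, |h(left) - h(right)| <= 1 (empty subtree has height -1).
Bottom-up per-node check:
  node 3: h_left=-1, h_right=-1, diff=0 [OK], height=0
  node 22: h_left=-1, h_right=-1, diff=0 [OK], height=0
  node 4: h_left=0, h_right=0, diff=0 [OK], height=1
  node 37: h_left=-1, h_right=-1, diff=0 [OK], height=0
  node 44: h_left=0, h_right=-1, diff=1 [OK], height=1
  node 24: h_left=1, h_right=1, diff=0 [OK], height=2
All nodes satisfy the balance condition.
Result: Balanced


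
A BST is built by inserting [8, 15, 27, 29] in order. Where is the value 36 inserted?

Starting tree (level order): [8, None, 15, None, 27, None, 29]
Insertion path: 8 -> 15 -> 27 -> 29
Result: insert 36 as right child of 29
Final tree (level order): [8, None, 15, None, 27, None, 29, None, 36]


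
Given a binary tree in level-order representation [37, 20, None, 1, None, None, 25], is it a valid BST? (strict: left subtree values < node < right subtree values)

Level-order array: [37, 20, None, 1, None, None, 25]
Validate using subtree bounds (lo, hi): at each node, require lo < value < hi,
then recurse left with hi=value and right with lo=value.
Preorder trace (stopping at first violation):
  at node 37 with bounds (-inf, +inf): OK
  at node 20 with bounds (-inf, 37): OK
  at node 1 with bounds (-inf, 20): OK
  at node 25 with bounds (1, 20): VIOLATION
Node 25 violates its bound: not (1 < 25 < 20).
Result: Not a valid BST


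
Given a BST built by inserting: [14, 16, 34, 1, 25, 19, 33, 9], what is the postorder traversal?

Tree insertion order: [14, 16, 34, 1, 25, 19, 33, 9]
Tree (level-order array): [14, 1, 16, None, 9, None, 34, None, None, 25, None, 19, 33]
Postorder traversal: [9, 1, 19, 33, 25, 34, 16, 14]


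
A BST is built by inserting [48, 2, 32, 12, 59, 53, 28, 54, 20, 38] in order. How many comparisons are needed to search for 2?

Search path for 2: 48 -> 2
Found: True
Comparisons: 2


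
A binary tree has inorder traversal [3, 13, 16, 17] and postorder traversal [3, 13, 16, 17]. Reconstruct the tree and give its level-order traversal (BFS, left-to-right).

Inorder:   [3, 13, 16, 17]
Postorder: [3, 13, 16, 17]
Algorithm: postorder visits root last, so walk postorder right-to-left;
each value is the root of the current inorder slice — split it at that
value, recurse on the right subtree first, then the left.
Recursive splits:
  root=17; inorder splits into left=[3, 13, 16], right=[]
  root=16; inorder splits into left=[3, 13], right=[]
  root=13; inorder splits into left=[3], right=[]
  root=3; inorder splits into left=[], right=[]
Reconstructed level-order: [17, 16, 13, 3]


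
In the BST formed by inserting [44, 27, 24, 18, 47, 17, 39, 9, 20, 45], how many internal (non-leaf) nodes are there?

Tree built from: [44, 27, 24, 18, 47, 17, 39, 9, 20, 45]
Tree (level-order array): [44, 27, 47, 24, 39, 45, None, 18, None, None, None, None, None, 17, 20, 9]
Rule: An internal node has at least one child.
Per-node child counts:
  node 44: 2 child(ren)
  node 27: 2 child(ren)
  node 24: 1 child(ren)
  node 18: 2 child(ren)
  node 17: 1 child(ren)
  node 9: 0 child(ren)
  node 20: 0 child(ren)
  node 39: 0 child(ren)
  node 47: 1 child(ren)
  node 45: 0 child(ren)
Matching nodes: [44, 27, 24, 18, 17, 47]
Count of internal (non-leaf) nodes: 6


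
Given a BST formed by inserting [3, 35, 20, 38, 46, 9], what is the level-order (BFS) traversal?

Tree insertion order: [3, 35, 20, 38, 46, 9]
Tree (level-order array): [3, None, 35, 20, 38, 9, None, None, 46]
BFS from the root, enqueuing left then right child of each popped node:
  queue [3] -> pop 3, enqueue [35], visited so far: [3]
  queue [35] -> pop 35, enqueue [20, 38], visited so far: [3, 35]
  queue [20, 38] -> pop 20, enqueue [9], visited so far: [3, 35, 20]
  queue [38, 9] -> pop 38, enqueue [46], visited so far: [3, 35, 20, 38]
  queue [9, 46] -> pop 9, enqueue [none], visited so far: [3, 35, 20, 38, 9]
  queue [46] -> pop 46, enqueue [none], visited so far: [3, 35, 20, 38, 9, 46]
Result: [3, 35, 20, 38, 9, 46]


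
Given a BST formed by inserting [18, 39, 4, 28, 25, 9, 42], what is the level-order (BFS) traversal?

Tree insertion order: [18, 39, 4, 28, 25, 9, 42]
Tree (level-order array): [18, 4, 39, None, 9, 28, 42, None, None, 25]
BFS from the root, enqueuing left then right child of each popped node:
  queue [18] -> pop 18, enqueue [4, 39], visited so far: [18]
  queue [4, 39] -> pop 4, enqueue [9], visited so far: [18, 4]
  queue [39, 9] -> pop 39, enqueue [28, 42], visited so far: [18, 4, 39]
  queue [9, 28, 42] -> pop 9, enqueue [none], visited so far: [18, 4, 39, 9]
  queue [28, 42] -> pop 28, enqueue [25], visited so far: [18, 4, 39, 9, 28]
  queue [42, 25] -> pop 42, enqueue [none], visited so far: [18, 4, 39, 9, 28, 42]
  queue [25] -> pop 25, enqueue [none], visited so far: [18, 4, 39, 9, 28, 42, 25]
Result: [18, 4, 39, 9, 28, 42, 25]


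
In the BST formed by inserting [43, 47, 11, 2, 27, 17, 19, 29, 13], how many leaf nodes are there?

Tree built from: [43, 47, 11, 2, 27, 17, 19, 29, 13]
Tree (level-order array): [43, 11, 47, 2, 27, None, None, None, None, 17, 29, 13, 19]
Rule: A leaf has 0 children.
Per-node child counts:
  node 43: 2 child(ren)
  node 11: 2 child(ren)
  node 2: 0 child(ren)
  node 27: 2 child(ren)
  node 17: 2 child(ren)
  node 13: 0 child(ren)
  node 19: 0 child(ren)
  node 29: 0 child(ren)
  node 47: 0 child(ren)
Matching nodes: [2, 13, 19, 29, 47]
Count of leaf nodes: 5


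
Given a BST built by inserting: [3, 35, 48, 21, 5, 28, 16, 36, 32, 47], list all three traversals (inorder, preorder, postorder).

Tree insertion order: [3, 35, 48, 21, 5, 28, 16, 36, 32, 47]
Tree (level-order array): [3, None, 35, 21, 48, 5, 28, 36, None, None, 16, None, 32, None, 47]
Inorder (L, root, R): [3, 5, 16, 21, 28, 32, 35, 36, 47, 48]
Preorder (root, L, R): [3, 35, 21, 5, 16, 28, 32, 48, 36, 47]
Postorder (L, R, root): [16, 5, 32, 28, 21, 47, 36, 48, 35, 3]


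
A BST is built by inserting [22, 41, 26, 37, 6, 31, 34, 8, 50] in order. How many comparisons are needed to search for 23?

Search path for 23: 22 -> 41 -> 26
Found: False
Comparisons: 3


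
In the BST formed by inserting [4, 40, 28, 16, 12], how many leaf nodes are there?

Tree built from: [4, 40, 28, 16, 12]
Tree (level-order array): [4, None, 40, 28, None, 16, None, 12]
Rule: A leaf has 0 children.
Per-node child counts:
  node 4: 1 child(ren)
  node 40: 1 child(ren)
  node 28: 1 child(ren)
  node 16: 1 child(ren)
  node 12: 0 child(ren)
Matching nodes: [12]
Count of leaf nodes: 1


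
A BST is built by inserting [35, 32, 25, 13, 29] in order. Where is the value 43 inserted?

Starting tree (level order): [35, 32, None, 25, None, 13, 29]
Insertion path: 35
Result: insert 43 as right child of 35
Final tree (level order): [35, 32, 43, 25, None, None, None, 13, 29]


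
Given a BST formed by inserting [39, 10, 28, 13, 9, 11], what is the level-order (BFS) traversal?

Tree insertion order: [39, 10, 28, 13, 9, 11]
Tree (level-order array): [39, 10, None, 9, 28, None, None, 13, None, 11]
BFS from the root, enqueuing left then right child of each popped node:
  queue [39] -> pop 39, enqueue [10], visited so far: [39]
  queue [10] -> pop 10, enqueue [9, 28], visited so far: [39, 10]
  queue [9, 28] -> pop 9, enqueue [none], visited so far: [39, 10, 9]
  queue [28] -> pop 28, enqueue [13], visited so far: [39, 10, 9, 28]
  queue [13] -> pop 13, enqueue [11], visited so far: [39, 10, 9, 28, 13]
  queue [11] -> pop 11, enqueue [none], visited so far: [39, 10, 9, 28, 13, 11]
Result: [39, 10, 9, 28, 13, 11]


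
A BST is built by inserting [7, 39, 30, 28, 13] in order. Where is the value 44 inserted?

Starting tree (level order): [7, None, 39, 30, None, 28, None, 13]
Insertion path: 7 -> 39
Result: insert 44 as right child of 39
Final tree (level order): [7, None, 39, 30, 44, 28, None, None, None, 13]


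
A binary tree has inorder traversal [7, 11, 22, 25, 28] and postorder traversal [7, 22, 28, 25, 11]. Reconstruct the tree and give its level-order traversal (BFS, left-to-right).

Inorder:   [7, 11, 22, 25, 28]
Postorder: [7, 22, 28, 25, 11]
Algorithm: postorder visits root last, so walk postorder right-to-left;
each value is the root of the current inorder slice — split it at that
value, recurse on the right subtree first, then the left.
Recursive splits:
  root=11; inorder splits into left=[7], right=[22, 25, 28]
  root=25; inorder splits into left=[22], right=[28]
  root=28; inorder splits into left=[], right=[]
  root=22; inorder splits into left=[], right=[]
  root=7; inorder splits into left=[], right=[]
Reconstructed level-order: [11, 7, 25, 22, 28]


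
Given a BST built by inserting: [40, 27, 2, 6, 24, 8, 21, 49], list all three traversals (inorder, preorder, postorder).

Tree insertion order: [40, 27, 2, 6, 24, 8, 21, 49]
Tree (level-order array): [40, 27, 49, 2, None, None, None, None, 6, None, 24, 8, None, None, 21]
Inorder (L, root, R): [2, 6, 8, 21, 24, 27, 40, 49]
Preorder (root, L, R): [40, 27, 2, 6, 24, 8, 21, 49]
Postorder (L, R, root): [21, 8, 24, 6, 2, 27, 49, 40]


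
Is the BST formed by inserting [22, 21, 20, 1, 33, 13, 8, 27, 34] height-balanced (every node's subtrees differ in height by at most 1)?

Tree (level-order array): [22, 21, 33, 20, None, 27, 34, 1, None, None, None, None, None, None, 13, 8]
Definition: a tree is height-balanced if, at every node, |h(left) - h(right)| <= 1 (empty subtree has height -1).
Bottom-up per-node check:
  node 8: h_left=-1, h_right=-1, diff=0 [OK], height=0
  node 13: h_left=0, h_right=-1, diff=1 [OK], height=1
  node 1: h_left=-1, h_right=1, diff=2 [FAIL (|-1-1|=2 > 1)], height=2
  node 20: h_left=2, h_right=-1, diff=3 [FAIL (|2--1|=3 > 1)], height=3
  node 21: h_left=3, h_right=-1, diff=4 [FAIL (|3--1|=4 > 1)], height=4
  node 27: h_left=-1, h_right=-1, diff=0 [OK], height=0
  node 34: h_left=-1, h_right=-1, diff=0 [OK], height=0
  node 33: h_left=0, h_right=0, diff=0 [OK], height=1
  node 22: h_left=4, h_right=1, diff=3 [FAIL (|4-1|=3 > 1)], height=5
Node 1 violates the condition: |-1 - 1| = 2 > 1.
Result: Not balanced


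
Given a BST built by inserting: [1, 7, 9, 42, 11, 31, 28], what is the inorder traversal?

Tree insertion order: [1, 7, 9, 42, 11, 31, 28]
Tree (level-order array): [1, None, 7, None, 9, None, 42, 11, None, None, 31, 28]
Inorder traversal: [1, 7, 9, 11, 28, 31, 42]


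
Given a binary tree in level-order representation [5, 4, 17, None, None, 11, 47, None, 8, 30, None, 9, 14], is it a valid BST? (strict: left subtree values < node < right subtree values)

Level-order array: [5, 4, 17, None, None, 11, 47, None, 8, 30, None, 9, 14]
Validate using subtree bounds (lo, hi): at each node, require lo < value < hi,
then recurse left with hi=value and right with lo=value.
Preorder trace (stopping at first violation):
  at node 5 with bounds (-inf, +inf): OK
  at node 4 with bounds (-inf, 5): OK
  at node 17 with bounds (5, +inf): OK
  at node 11 with bounds (5, 17): OK
  at node 8 with bounds (11, 17): VIOLATION
Node 8 violates its bound: not (11 < 8 < 17).
Result: Not a valid BST


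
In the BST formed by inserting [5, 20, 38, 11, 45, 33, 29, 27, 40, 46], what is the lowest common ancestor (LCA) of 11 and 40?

Tree insertion order: [5, 20, 38, 11, 45, 33, 29, 27, 40, 46]
Tree (level-order array): [5, None, 20, 11, 38, None, None, 33, 45, 29, None, 40, 46, 27]
In a BST, the LCA of p=11, q=40 is the first node v on the
root-to-leaf path with p <= v <= q (go left if both < v, right if both > v).
Walk from root:
  at 5: both 11 and 40 > 5, go right
  at 20: 11 <= 20 <= 40, this is the LCA
LCA = 20


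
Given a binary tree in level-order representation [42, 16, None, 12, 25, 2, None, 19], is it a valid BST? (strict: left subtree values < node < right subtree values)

Level-order array: [42, 16, None, 12, 25, 2, None, 19]
Validate using subtree bounds (lo, hi): at each node, require lo < value < hi,
then recurse left with hi=value and right with lo=value.
Preorder trace (stopping at first violation):
  at node 42 with bounds (-inf, +inf): OK
  at node 16 with bounds (-inf, 42): OK
  at node 12 with bounds (-inf, 16): OK
  at node 2 with bounds (-inf, 12): OK
  at node 25 with bounds (16, 42): OK
  at node 19 with bounds (16, 25): OK
No violation found at any node.
Result: Valid BST


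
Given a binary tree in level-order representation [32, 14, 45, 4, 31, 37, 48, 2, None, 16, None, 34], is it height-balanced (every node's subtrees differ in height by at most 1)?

Tree (level-order array): [32, 14, 45, 4, 31, 37, 48, 2, None, 16, None, 34]
Definition: a tree is height-balanced if, at every node, |h(left) - h(right)| <= 1 (empty subtree has height -1).
Bottom-up per-node check:
  node 2: h_left=-1, h_right=-1, diff=0 [OK], height=0
  node 4: h_left=0, h_right=-1, diff=1 [OK], height=1
  node 16: h_left=-1, h_right=-1, diff=0 [OK], height=0
  node 31: h_left=0, h_right=-1, diff=1 [OK], height=1
  node 14: h_left=1, h_right=1, diff=0 [OK], height=2
  node 34: h_left=-1, h_right=-1, diff=0 [OK], height=0
  node 37: h_left=0, h_right=-1, diff=1 [OK], height=1
  node 48: h_left=-1, h_right=-1, diff=0 [OK], height=0
  node 45: h_left=1, h_right=0, diff=1 [OK], height=2
  node 32: h_left=2, h_right=2, diff=0 [OK], height=3
All nodes satisfy the balance condition.
Result: Balanced


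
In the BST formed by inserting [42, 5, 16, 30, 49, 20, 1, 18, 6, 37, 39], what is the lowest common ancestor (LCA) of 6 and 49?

Tree insertion order: [42, 5, 16, 30, 49, 20, 1, 18, 6, 37, 39]
Tree (level-order array): [42, 5, 49, 1, 16, None, None, None, None, 6, 30, None, None, 20, 37, 18, None, None, 39]
In a BST, the LCA of p=6, q=49 is the first node v on the
root-to-leaf path with p <= v <= q (go left if both < v, right if both > v).
Walk from root:
  at 42: 6 <= 42 <= 49, this is the LCA
LCA = 42


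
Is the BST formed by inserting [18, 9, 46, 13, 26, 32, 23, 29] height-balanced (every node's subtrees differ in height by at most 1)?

Tree (level-order array): [18, 9, 46, None, 13, 26, None, None, None, 23, 32, None, None, 29]
Definition: a tree is height-balanced if, at every node, |h(left) - h(right)| <= 1 (empty subtree has height -1).
Bottom-up per-node check:
  node 13: h_left=-1, h_right=-1, diff=0 [OK], height=0
  node 9: h_left=-1, h_right=0, diff=1 [OK], height=1
  node 23: h_left=-1, h_right=-1, diff=0 [OK], height=0
  node 29: h_left=-1, h_right=-1, diff=0 [OK], height=0
  node 32: h_left=0, h_right=-1, diff=1 [OK], height=1
  node 26: h_left=0, h_right=1, diff=1 [OK], height=2
  node 46: h_left=2, h_right=-1, diff=3 [FAIL (|2--1|=3 > 1)], height=3
  node 18: h_left=1, h_right=3, diff=2 [FAIL (|1-3|=2 > 1)], height=4
Node 46 violates the condition: |2 - -1| = 3 > 1.
Result: Not balanced


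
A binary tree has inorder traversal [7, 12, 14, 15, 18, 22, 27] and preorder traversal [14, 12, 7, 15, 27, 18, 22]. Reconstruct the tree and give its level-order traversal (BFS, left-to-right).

Inorder:  [7, 12, 14, 15, 18, 22, 27]
Preorder: [14, 12, 7, 15, 27, 18, 22]
Algorithm: preorder visits root first, so consume preorder in order;
for each root, split the current inorder slice at that value into
left-subtree inorder and right-subtree inorder, then recurse.
Recursive splits:
  root=14; inorder splits into left=[7, 12], right=[15, 18, 22, 27]
  root=12; inorder splits into left=[7], right=[]
  root=7; inorder splits into left=[], right=[]
  root=15; inorder splits into left=[], right=[18, 22, 27]
  root=27; inorder splits into left=[18, 22], right=[]
  root=18; inorder splits into left=[], right=[22]
  root=22; inorder splits into left=[], right=[]
Reconstructed level-order: [14, 12, 15, 7, 27, 18, 22]


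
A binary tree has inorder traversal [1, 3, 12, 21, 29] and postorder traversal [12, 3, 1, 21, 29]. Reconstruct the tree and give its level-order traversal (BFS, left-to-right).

Inorder:   [1, 3, 12, 21, 29]
Postorder: [12, 3, 1, 21, 29]
Algorithm: postorder visits root last, so walk postorder right-to-left;
each value is the root of the current inorder slice — split it at that
value, recurse on the right subtree first, then the left.
Recursive splits:
  root=29; inorder splits into left=[1, 3, 12, 21], right=[]
  root=21; inorder splits into left=[1, 3, 12], right=[]
  root=1; inorder splits into left=[], right=[3, 12]
  root=3; inorder splits into left=[], right=[12]
  root=12; inorder splits into left=[], right=[]
Reconstructed level-order: [29, 21, 1, 3, 12]


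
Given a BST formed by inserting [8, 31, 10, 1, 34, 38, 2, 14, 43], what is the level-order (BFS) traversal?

Tree insertion order: [8, 31, 10, 1, 34, 38, 2, 14, 43]
Tree (level-order array): [8, 1, 31, None, 2, 10, 34, None, None, None, 14, None, 38, None, None, None, 43]
BFS from the root, enqueuing left then right child of each popped node:
  queue [8] -> pop 8, enqueue [1, 31], visited so far: [8]
  queue [1, 31] -> pop 1, enqueue [2], visited so far: [8, 1]
  queue [31, 2] -> pop 31, enqueue [10, 34], visited so far: [8, 1, 31]
  queue [2, 10, 34] -> pop 2, enqueue [none], visited so far: [8, 1, 31, 2]
  queue [10, 34] -> pop 10, enqueue [14], visited so far: [8, 1, 31, 2, 10]
  queue [34, 14] -> pop 34, enqueue [38], visited so far: [8, 1, 31, 2, 10, 34]
  queue [14, 38] -> pop 14, enqueue [none], visited so far: [8, 1, 31, 2, 10, 34, 14]
  queue [38] -> pop 38, enqueue [43], visited so far: [8, 1, 31, 2, 10, 34, 14, 38]
  queue [43] -> pop 43, enqueue [none], visited so far: [8, 1, 31, 2, 10, 34, 14, 38, 43]
Result: [8, 1, 31, 2, 10, 34, 14, 38, 43]


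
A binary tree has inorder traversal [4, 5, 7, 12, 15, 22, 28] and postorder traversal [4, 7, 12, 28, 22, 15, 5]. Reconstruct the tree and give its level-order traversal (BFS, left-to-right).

Inorder:   [4, 5, 7, 12, 15, 22, 28]
Postorder: [4, 7, 12, 28, 22, 15, 5]
Algorithm: postorder visits root last, so walk postorder right-to-left;
each value is the root of the current inorder slice — split it at that
value, recurse on the right subtree first, then the left.
Recursive splits:
  root=5; inorder splits into left=[4], right=[7, 12, 15, 22, 28]
  root=15; inorder splits into left=[7, 12], right=[22, 28]
  root=22; inorder splits into left=[], right=[28]
  root=28; inorder splits into left=[], right=[]
  root=12; inorder splits into left=[7], right=[]
  root=7; inorder splits into left=[], right=[]
  root=4; inorder splits into left=[], right=[]
Reconstructed level-order: [5, 4, 15, 12, 22, 7, 28]


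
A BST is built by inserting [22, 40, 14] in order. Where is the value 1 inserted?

Starting tree (level order): [22, 14, 40]
Insertion path: 22 -> 14
Result: insert 1 as left child of 14
Final tree (level order): [22, 14, 40, 1]


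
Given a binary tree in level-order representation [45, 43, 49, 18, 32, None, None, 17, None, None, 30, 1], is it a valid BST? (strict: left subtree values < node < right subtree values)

Level-order array: [45, 43, 49, 18, 32, None, None, 17, None, None, 30, 1]
Validate using subtree bounds (lo, hi): at each node, require lo < value < hi,
then recurse left with hi=value and right with lo=value.
Preorder trace (stopping at first violation):
  at node 45 with bounds (-inf, +inf): OK
  at node 43 with bounds (-inf, 45): OK
  at node 18 with bounds (-inf, 43): OK
  at node 17 with bounds (-inf, 18): OK
  at node 1 with bounds (-inf, 17): OK
  at node 32 with bounds (43, 45): VIOLATION
Node 32 violates its bound: not (43 < 32 < 45).
Result: Not a valid BST


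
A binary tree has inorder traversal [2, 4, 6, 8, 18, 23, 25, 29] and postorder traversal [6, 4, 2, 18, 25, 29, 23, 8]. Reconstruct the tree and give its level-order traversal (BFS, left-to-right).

Inorder:   [2, 4, 6, 8, 18, 23, 25, 29]
Postorder: [6, 4, 2, 18, 25, 29, 23, 8]
Algorithm: postorder visits root last, so walk postorder right-to-left;
each value is the root of the current inorder slice — split it at that
value, recurse on the right subtree first, then the left.
Recursive splits:
  root=8; inorder splits into left=[2, 4, 6], right=[18, 23, 25, 29]
  root=23; inorder splits into left=[18], right=[25, 29]
  root=29; inorder splits into left=[25], right=[]
  root=25; inorder splits into left=[], right=[]
  root=18; inorder splits into left=[], right=[]
  root=2; inorder splits into left=[], right=[4, 6]
  root=4; inorder splits into left=[], right=[6]
  root=6; inorder splits into left=[], right=[]
Reconstructed level-order: [8, 2, 23, 4, 18, 29, 6, 25]


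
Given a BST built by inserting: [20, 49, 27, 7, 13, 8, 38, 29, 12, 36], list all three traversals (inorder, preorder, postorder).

Tree insertion order: [20, 49, 27, 7, 13, 8, 38, 29, 12, 36]
Tree (level-order array): [20, 7, 49, None, 13, 27, None, 8, None, None, 38, None, 12, 29, None, None, None, None, 36]
Inorder (L, root, R): [7, 8, 12, 13, 20, 27, 29, 36, 38, 49]
Preorder (root, L, R): [20, 7, 13, 8, 12, 49, 27, 38, 29, 36]
Postorder (L, R, root): [12, 8, 13, 7, 36, 29, 38, 27, 49, 20]


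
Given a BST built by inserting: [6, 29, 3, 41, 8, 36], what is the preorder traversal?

Tree insertion order: [6, 29, 3, 41, 8, 36]
Tree (level-order array): [6, 3, 29, None, None, 8, 41, None, None, 36]
Preorder traversal: [6, 3, 29, 8, 41, 36]


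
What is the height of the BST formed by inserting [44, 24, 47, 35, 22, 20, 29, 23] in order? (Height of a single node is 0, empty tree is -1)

Insertion order: [44, 24, 47, 35, 22, 20, 29, 23]
Tree (level-order array): [44, 24, 47, 22, 35, None, None, 20, 23, 29]
Compute height bottom-up (empty subtree = -1):
  height(20) = 1 + max(-1, -1) = 0
  height(23) = 1 + max(-1, -1) = 0
  height(22) = 1 + max(0, 0) = 1
  height(29) = 1 + max(-1, -1) = 0
  height(35) = 1 + max(0, -1) = 1
  height(24) = 1 + max(1, 1) = 2
  height(47) = 1 + max(-1, -1) = 0
  height(44) = 1 + max(2, 0) = 3
Height = 3


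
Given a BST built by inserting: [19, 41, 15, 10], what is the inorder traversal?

Tree insertion order: [19, 41, 15, 10]
Tree (level-order array): [19, 15, 41, 10]
Inorder traversal: [10, 15, 19, 41]


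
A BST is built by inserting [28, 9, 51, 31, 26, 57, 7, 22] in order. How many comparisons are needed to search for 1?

Search path for 1: 28 -> 9 -> 7
Found: False
Comparisons: 3


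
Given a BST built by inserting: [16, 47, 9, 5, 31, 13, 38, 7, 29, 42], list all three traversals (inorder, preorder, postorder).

Tree insertion order: [16, 47, 9, 5, 31, 13, 38, 7, 29, 42]
Tree (level-order array): [16, 9, 47, 5, 13, 31, None, None, 7, None, None, 29, 38, None, None, None, None, None, 42]
Inorder (L, root, R): [5, 7, 9, 13, 16, 29, 31, 38, 42, 47]
Preorder (root, L, R): [16, 9, 5, 7, 13, 47, 31, 29, 38, 42]
Postorder (L, R, root): [7, 5, 13, 9, 29, 42, 38, 31, 47, 16]


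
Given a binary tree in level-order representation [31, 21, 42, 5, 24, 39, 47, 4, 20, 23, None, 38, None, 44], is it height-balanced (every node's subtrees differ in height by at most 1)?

Tree (level-order array): [31, 21, 42, 5, 24, 39, 47, 4, 20, 23, None, 38, None, 44]
Definition: a tree is height-balanced if, at every node, |h(left) - h(right)| <= 1 (empty subtree has height -1).
Bottom-up per-node check:
  node 4: h_left=-1, h_right=-1, diff=0 [OK], height=0
  node 20: h_left=-1, h_right=-1, diff=0 [OK], height=0
  node 5: h_left=0, h_right=0, diff=0 [OK], height=1
  node 23: h_left=-1, h_right=-1, diff=0 [OK], height=0
  node 24: h_left=0, h_right=-1, diff=1 [OK], height=1
  node 21: h_left=1, h_right=1, diff=0 [OK], height=2
  node 38: h_left=-1, h_right=-1, diff=0 [OK], height=0
  node 39: h_left=0, h_right=-1, diff=1 [OK], height=1
  node 44: h_left=-1, h_right=-1, diff=0 [OK], height=0
  node 47: h_left=0, h_right=-1, diff=1 [OK], height=1
  node 42: h_left=1, h_right=1, diff=0 [OK], height=2
  node 31: h_left=2, h_right=2, diff=0 [OK], height=3
All nodes satisfy the balance condition.
Result: Balanced


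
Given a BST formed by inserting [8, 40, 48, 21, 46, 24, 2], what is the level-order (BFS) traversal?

Tree insertion order: [8, 40, 48, 21, 46, 24, 2]
Tree (level-order array): [8, 2, 40, None, None, 21, 48, None, 24, 46]
BFS from the root, enqueuing left then right child of each popped node:
  queue [8] -> pop 8, enqueue [2, 40], visited so far: [8]
  queue [2, 40] -> pop 2, enqueue [none], visited so far: [8, 2]
  queue [40] -> pop 40, enqueue [21, 48], visited so far: [8, 2, 40]
  queue [21, 48] -> pop 21, enqueue [24], visited so far: [8, 2, 40, 21]
  queue [48, 24] -> pop 48, enqueue [46], visited so far: [8, 2, 40, 21, 48]
  queue [24, 46] -> pop 24, enqueue [none], visited so far: [8, 2, 40, 21, 48, 24]
  queue [46] -> pop 46, enqueue [none], visited so far: [8, 2, 40, 21, 48, 24, 46]
Result: [8, 2, 40, 21, 48, 24, 46]


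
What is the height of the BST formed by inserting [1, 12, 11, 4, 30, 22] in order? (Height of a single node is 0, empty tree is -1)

Insertion order: [1, 12, 11, 4, 30, 22]
Tree (level-order array): [1, None, 12, 11, 30, 4, None, 22]
Compute height bottom-up (empty subtree = -1):
  height(4) = 1 + max(-1, -1) = 0
  height(11) = 1 + max(0, -1) = 1
  height(22) = 1 + max(-1, -1) = 0
  height(30) = 1 + max(0, -1) = 1
  height(12) = 1 + max(1, 1) = 2
  height(1) = 1 + max(-1, 2) = 3
Height = 3


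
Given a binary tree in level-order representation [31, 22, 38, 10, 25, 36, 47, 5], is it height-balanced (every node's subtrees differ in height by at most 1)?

Tree (level-order array): [31, 22, 38, 10, 25, 36, 47, 5]
Definition: a tree is height-balanced if, at every node, |h(left) - h(right)| <= 1 (empty subtree has height -1).
Bottom-up per-node check:
  node 5: h_left=-1, h_right=-1, diff=0 [OK], height=0
  node 10: h_left=0, h_right=-1, diff=1 [OK], height=1
  node 25: h_left=-1, h_right=-1, diff=0 [OK], height=0
  node 22: h_left=1, h_right=0, diff=1 [OK], height=2
  node 36: h_left=-1, h_right=-1, diff=0 [OK], height=0
  node 47: h_left=-1, h_right=-1, diff=0 [OK], height=0
  node 38: h_left=0, h_right=0, diff=0 [OK], height=1
  node 31: h_left=2, h_right=1, diff=1 [OK], height=3
All nodes satisfy the balance condition.
Result: Balanced


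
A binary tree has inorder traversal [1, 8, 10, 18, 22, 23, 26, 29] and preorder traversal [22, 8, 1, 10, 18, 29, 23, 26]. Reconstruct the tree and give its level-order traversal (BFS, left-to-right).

Inorder:  [1, 8, 10, 18, 22, 23, 26, 29]
Preorder: [22, 8, 1, 10, 18, 29, 23, 26]
Algorithm: preorder visits root first, so consume preorder in order;
for each root, split the current inorder slice at that value into
left-subtree inorder and right-subtree inorder, then recurse.
Recursive splits:
  root=22; inorder splits into left=[1, 8, 10, 18], right=[23, 26, 29]
  root=8; inorder splits into left=[1], right=[10, 18]
  root=1; inorder splits into left=[], right=[]
  root=10; inorder splits into left=[], right=[18]
  root=18; inorder splits into left=[], right=[]
  root=29; inorder splits into left=[23, 26], right=[]
  root=23; inorder splits into left=[], right=[26]
  root=26; inorder splits into left=[], right=[]
Reconstructed level-order: [22, 8, 29, 1, 10, 23, 18, 26]


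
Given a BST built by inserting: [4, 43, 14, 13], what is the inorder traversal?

Tree insertion order: [4, 43, 14, 13]
Tree (level-order array): [4, None, 43, 14, None, 13]
Inorder traversal: [4, 13, 14, 43]


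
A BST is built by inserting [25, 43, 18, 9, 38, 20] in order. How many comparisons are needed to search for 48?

Search path for 48: 25 -> 43
Found: False
Comparisons: 2


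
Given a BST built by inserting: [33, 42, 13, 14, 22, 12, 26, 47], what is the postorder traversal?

Tree insertion order: [33, 42, 13, 14, 22, 12, 26, 47]
Tree (level-order array): [33, 13, 42, 12, 14, None, 47, None, None, None, 22, None, None, None, 26]
Postorder traversal: [12, 26, 22, 14, 13, 47, 42, 33]


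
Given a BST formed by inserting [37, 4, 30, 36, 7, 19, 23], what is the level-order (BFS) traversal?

Tree insertion order: [37, 4, 30, 36, 7, 19, 23]
Tree (level-order array): [37, 4, None, None, 30, 7, 36, None, 19, None, None, None, 23]
BFS from the root, enqueuing left then right child of each popped node:
  queue [37] -> pop 37, enqueue [4], visited so far: [37]
  queue [4] -> pop 4, enqueue [30], visited so far: [37, 4]
  queue [30] -> pop 30, enqueue [7, 36], visited so far: [37, 4, 30]
  queue [7, 36] -> pop 7, enqueue [19], visited so far: [37, 4, 30, 7]
  queue [36, 19] -> pop 36, enqueue [none], visited so far: [37, 4, 30, 7, 36]
  queue [19] -> pop 19, enqueue [23], visited so far: [37, 4, 30, 7, 36, 19]
  queue [23] -> pop 23, enqueue [none], visited so far: [37, 4, 30, 7, 36, 19, 23]
Result: [37, 4, 30, 7, 36, 19, 23]


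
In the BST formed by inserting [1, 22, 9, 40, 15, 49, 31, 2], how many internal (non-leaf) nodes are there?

Tree built from: [1, 22, 9, 40, 15, 49, 31, 2]
Tree (level-order array): [1, None, 22, 9, 40, 2, 15, 31, 49]
Rule: An internal node has at least one child.
Per-node child counts:
  node 1: 1 child(ren)
  node 22: 2 child(ren)
  node 9: 2 child(ren)
  node 2: 0 child(ren)
  node 15: 0 child(ren)
  node 40: 2 child(ren)
  node 31: 0 child(ren)
  node 49: 0 child(ren)
Matching nodes: [1, 22, 9, 40]
Count of internal (non-leaf) nodes: 4


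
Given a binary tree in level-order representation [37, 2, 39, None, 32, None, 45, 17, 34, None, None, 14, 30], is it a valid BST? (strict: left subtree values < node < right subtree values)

Level-order array: [37, 2, 39, None, 32, None, 45, 17, 34, None, None, 14, 30]
Validate using subtree bounds (lo, hi): at each node, require lo < value < hi,
then recurse left with hi=value and right with lo=value.
Preorder trace (stopping at first violation):
  at node 37 with bounds (-inf, +inf): OK
  at node 2 with bounds (-inf, 37): OK
  at node 32 with bounds (2, 37): OK
  at node 17 with bounds (2, 32): OK
  at node 14 with bounds (2, 17): OK
  at node 30 with bounds (17, 32): OK
  at node 34 with bounds (32, 37): OK
  at node 39 with bounds (37, +inf): OK
  at node 45 with bounds (39, +inf): OK
No violation found at any node.
Result: Valid BST


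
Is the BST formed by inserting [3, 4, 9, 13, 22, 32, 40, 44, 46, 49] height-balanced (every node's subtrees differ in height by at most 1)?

Tree (level-order array): [3, None, 4, None, 9, None, 13, None, 22, None, 32, None, 40, None, 44, None, 46, None, 49]
Definition: a tree is height-balanced if, at every node, |h(left) - h(right)| <= 1 (empty subtree has height -1).
Bottom-up per-node check:
  node 49: h_left=-1, h_right=-1, diff=0 [OK], height=0
  node 46: h_left=-1, h_right=0, diff=1 [OK], height=1
  node 44: h_left=-1, h_right=1, diff=2 [FAIL (|-1-1|=2 > 1)], height=2
  node 40: h_left=-1, h_right=2, diff=3 [FAIL (|-1-2|=3 > 1)], height=3
  node 32: h_left=-1, h_right=3, diff=4 [FAIL (|-1-3|=4 > 1)], height=4
  node 22: h_left=-1, h_right=4, diff=5 [FAIL (|-1-4|=5 > 1)], height=5
  node 13: h_left=-1, h_right=5, diff=6 [FAIL (|-1-5|=6 > 1)], height=6
  node 9: h_left=-1, h_right=6, diff=7 [FAIL (|-1-6|=7 > 1)], height=7
  node 4: h_left=-1, h_right=7, diff=8 [FAIL (|-1-7|=8 > 1)], height=8
  node 3: h_left=-1, h_right=8, diff=9 [FAIL (|-1-8|=9 > 1)], height=9
Node 44 violates the condition: |-1 - 1| = 2 > 1.
Result: Not balanced


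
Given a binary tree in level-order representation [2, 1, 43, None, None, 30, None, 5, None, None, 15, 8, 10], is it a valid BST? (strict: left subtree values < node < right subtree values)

Level-order array: [2, 1, 43, None, None, 30, None, 5, None, None, 15, 8, 10]
Validate using subtree bounds (lo, hi): at each node, require lo < value < hi,
then recurse left with hi=value and right with lo=value.
Preorder trace (stopping at first violation):
  at node 2 with bounds (-inf, +inf): OK
  at node 1 with bounds (-inf, 2): OK
  at node 43 with bounds (2, +inf): OK
  at node 30 with bounds (2, 43): OK
  at node 5 with bounds (2, 30): OK
  at node 15 with bounds (5, 30): OK
  at node 8 with bounds (5, 15): OK
  at node 10 with bounds (15, 30): VIOLATION
Node 10 violates its bound: not (15 < 10 < 30).
Result: Not a valid BST


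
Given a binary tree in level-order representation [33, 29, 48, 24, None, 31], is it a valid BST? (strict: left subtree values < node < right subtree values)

Level-order array: [33, 29, 48, 24, None, 31]
Validate using subtree bounds (lo, hi): at each node, require lo < value < hi,
then recurse left with hi=value and right with lo=value.
Preorder trace (stopping at first violation):
  at node 33 with bounds (-inf, +inf): OK
  at node 29 with bounds (-inf, 33): OK
  at node 24 with bounds (-inf, 29): OK
  at node 48 with bounds (33, +inf): OK
  at node 31 with bounds (33, 48): VIOLATION
Node 31 violates its bound: not (33 < 31 < 48).
Result: Not a valid BST


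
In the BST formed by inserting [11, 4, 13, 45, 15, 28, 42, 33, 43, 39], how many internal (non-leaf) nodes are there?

Tree built from: [11, 4, 13, 45, 15, 28, 42, 33, 43, 39]
Tree (level-order array): [11, 4, 13, None, None, None, 45, 15, None, None, 28, None, 42, 33, 43, None, 39]
Rule: An internal node has at least one child.
Per-node child counts:
  node 11: 2 child(ren)
  node 4: 0 child(ren)
  node 13: 1 child(ren)
  node 45: 1 child(ren)
  node 15: 1 child(ren)
  node 28: 1 child(ren)
  node 42: 2 child(ren)
  node 33: 1 child(ren)
  node 39: 0 child(ren)
  node 43: 0 child(ren)
Matching nodes: [11, 13, 45, 15, 28, 42, 33]
Count of internal (non-leaf) nodes: 7


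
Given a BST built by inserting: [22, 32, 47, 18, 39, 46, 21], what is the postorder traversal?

Tree insertion order: [22, 32, 47, 18, 39, 46, 21]
Tree (level-order array): [22, 18, 32, None, 21, None, 47, None, None, 39, None, None, 46]
Postorder traversal: [21, 18, 46, 39, 47, 32, 22]


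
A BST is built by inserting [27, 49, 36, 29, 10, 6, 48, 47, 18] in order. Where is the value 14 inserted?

Starting tree (level order): [27, 10, 49, 6, 18, 36, None, None, None, None, None, 29, 48, None, None, 47]
Insertion path: 27 -> 10 -> 18
Result: insert 14 as left child of 18
Final tree (level order): [27, 10, 49, 6, 18, 36, None, None, None, 14, None, 29, 48, None, None, None, None, 47]


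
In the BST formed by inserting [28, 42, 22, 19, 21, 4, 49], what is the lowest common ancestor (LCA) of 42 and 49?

Tree insertion order: [28, 42, 22, 19, 21, 4, 49]
Tree (level-order array): [28, 22, 42, 19, None, None, 49, 4, 21]
In a BST, the LCA of p=42, q=49 is the first node v on the
root-to-leaf path with p <= v <= q (go left if both < v, right if both > v).
Walk from root:
  at 28: both 42 and 49 > 28, go right
  at 42: 42 <= 42 <= 49, this is the LCA
LCA = 42


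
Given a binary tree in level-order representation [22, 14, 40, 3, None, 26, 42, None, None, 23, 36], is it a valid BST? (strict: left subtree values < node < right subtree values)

Level-order array: [22, 14, 40, 3, None, 26, 42, None, None, 23, 36]
Validate using subtree bounds (lo, hi): at each node, require lo < value < hi,
then recurse left with hi=value and right with lo=value.
Preorder trace (stopping at first violation):
  at node 22 with bounds (-inf, +inf): OK
  at node 14 with bounds (-inf, 22): OK
  at node 3 with bounds (-inf, 14): OK
  at node 40 with bounds (22, +inf): OK
  at node 26 with bounds (22, 40): OK
  at node 23 with bounds (22, 26): OK
  at node 36 with bounds (26, 40): OK
  at node 42 with bounds (40, +inf): OK
No violation found at any node.
Result: Valid BST


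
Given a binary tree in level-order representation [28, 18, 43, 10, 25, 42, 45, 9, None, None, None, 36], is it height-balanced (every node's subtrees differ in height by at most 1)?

Tree (level-order array): [28, 18, 43, 10, 25, 42, 45, 9, None, None, None, 36]
Definition: a tree is height-balanced if, at every node, |h(left) - h(right)| <= 1 (empty subtree has height -1).
Bottom-up per-node check:
  node 9: h_left=-1, h_right=-1, diff=0 [OK], height=0
  node 10: h_left=0, h_right=-1, diff=1 [OK], height=1
  node 25: h_left=-1, h_right=-1, diff=0 [OK], height=0
  node 18: h_left=1, h_right=0, diff=1 [OK], height=2
  node 36: h_left=-1, h_right=-1, diff=0 [OK], height=0
  node 42: h_left=0, h_right=-1, diff=1 [OK], height=1
  node 45: h_left=-1, h_right=-1, diff=0 [OK], height=0
  node 43: h_left=1, h_right=0, diff=1 [OK], height=2
  node 28: h_left=2, h_right=2, diff=0 [OK], height=3
All nodes satisfy the balance condition.
Result: Balanced


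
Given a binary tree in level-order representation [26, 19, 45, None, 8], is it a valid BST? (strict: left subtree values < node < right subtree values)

Level-order array: [26, 19, 45, None, 8]
Validate using subtree bounds (lo, hi): at each node, require lo < value < hi,
then recurse left with hi=value and right with lo=value.
Preorder trace (stopping at first violation):
  at node 26 with bounds (-inf, +inf): OK
  at node 19 with bounds (-inf, 26): OK
  at node 8 with bounds (19, 26): VIOLATION
Node 8 violates its bound: not (19 < 8 < 26).
Result: Not a valid BST


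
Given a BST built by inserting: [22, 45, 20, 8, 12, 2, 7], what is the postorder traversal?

Tree insertion order: [22, 45, 20, 8, 12, 2, 7]
Tree (level-order array): [22, 20, 45, 8, None, None, None, 2, 12, None, 7]
Postorder traversal: [7, 2, 12, 8, 20, 45, 22]
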